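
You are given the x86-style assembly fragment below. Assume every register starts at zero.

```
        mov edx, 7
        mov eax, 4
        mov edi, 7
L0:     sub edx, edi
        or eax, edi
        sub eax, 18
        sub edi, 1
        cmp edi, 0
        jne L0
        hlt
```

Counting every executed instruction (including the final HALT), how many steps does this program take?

46

mov edx, 7 → edx=7
mov eax, 4 → eax=4
mov edi, 7 → edi=7
sub edx, edi → edx=7-7=0
or eax, edi → eax=4|7=7
sub eax, 18 → eax=7-18=-11
sub edi, 1 → edi=7-1=6
cmp edi, 0  (cmp 6,0)
jne L0: taken
sub edx, edi → edx=0-6=-6
or eax, edi → eax=(-11)|6=-9
sub eax, 18 → eax=(-9)-18=-27
sub edi, 1 → edi=6-1=5
cmp edi, 0  (cmp 5,0)
jne L0: taken
sub edx, edi → edx=(-6)-5=-11
or eax, edi → eax=(-27)|5=-27
sub eax, 18 → eax=(-27)-18=-45
sub edi, 1 → edi=5-1=4
cmp edi, 0  (cmp 4,0)
jne L0: taken
sub edx, edi → edx=(-11)-4=-15
or eax, edi → eax=(-45)|4=-41
sub eax, 18 → eax=(-41)-18=-59
sub edi, 1 → edi=4-1=3
cmp edi, 0  (cmp 3,0)
jne L0: taken
sub edx, edi → edx=(-15)-3=-18
or eax, edi → eax=(-59)|3=-57
sub eax, 18 → eax=(-57)-18=-75
sub edi, 1 → edi=3-1=2
cmp edi, 0  (cmp 2,0)
jne L0: taken
sub edx, edi → edx=(-18)-2=-20
or eax, edi → eax=(-75)|2=-73
sub eax, 18 → eax=(-73)-18=-91
sub edi, 1 → edi=2-1=1
cmp edi, 0  (cmp 1,0)
jne L0: taken
sub edx, edi → edx=(-20)-1=-21
or eax, edi → eax=(-91)|1=-91
sub eax, 18 → eax=(-91)-18=-109
sub edi, 1 → edi=1-1=0
cmp edi, 0  (cmp 0,0)
jne L0: not taken
halt.
Total executed instructions: 46.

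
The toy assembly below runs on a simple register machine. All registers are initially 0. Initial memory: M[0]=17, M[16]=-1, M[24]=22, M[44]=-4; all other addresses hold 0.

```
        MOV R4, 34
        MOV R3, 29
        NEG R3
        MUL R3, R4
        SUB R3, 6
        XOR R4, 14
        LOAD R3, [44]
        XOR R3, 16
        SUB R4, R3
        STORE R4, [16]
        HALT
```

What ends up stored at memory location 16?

MOV R4, 34 → R4=34
MOV R3, 29 → R3=29
NEG R3 → R3=-(29)=-29
MUL R3, R4 → R3=(-29)*34=-986
SUB R3, 6 → R3=(-986)-6=-992
XOR R4, 14 → R4=34^14=44
LOAD R3, [44] → R3=M[44]=-4
XOR R3, 16 → R3=(-4)^16=-20
SUB R4, R3 → R4=44-(-20)=64
STORE R4, [16] → M[16]=64
halt.

64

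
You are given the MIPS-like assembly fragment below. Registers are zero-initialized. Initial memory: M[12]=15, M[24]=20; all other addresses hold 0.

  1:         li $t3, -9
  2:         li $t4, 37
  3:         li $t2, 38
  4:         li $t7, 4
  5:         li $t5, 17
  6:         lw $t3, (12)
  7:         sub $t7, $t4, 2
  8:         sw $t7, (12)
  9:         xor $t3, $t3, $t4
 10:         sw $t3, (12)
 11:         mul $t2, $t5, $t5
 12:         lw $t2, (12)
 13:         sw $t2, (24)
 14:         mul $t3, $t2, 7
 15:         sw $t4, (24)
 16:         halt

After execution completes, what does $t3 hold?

after li $t3, -9: $t3=-9
after li $t4, 37: $t4=37
after li $t2, 38: $t2=38
after li $t7, 4: $t7=4
after li $t5, 17: $t5=17
after lw $t3, (12): $t3=M[12]=15
after sub $t7, $t4, 2: $t7=37-2=35
sw $t7, (12) → M[12]=35
after xor $t3, $t3, $t4: $t3=15^37=42
sw $t3, (12) → M[12]=42
after mul $t2, $t5, $t5: $t2=17*17=289
after lw $t2, (12): $t2=M[12]=42
sw $t2, (24) → M[24]=42
after mul $t3, $t2, 7: $t3=42*7=294
sw $t4, (24) → M[24]=37
halt.

294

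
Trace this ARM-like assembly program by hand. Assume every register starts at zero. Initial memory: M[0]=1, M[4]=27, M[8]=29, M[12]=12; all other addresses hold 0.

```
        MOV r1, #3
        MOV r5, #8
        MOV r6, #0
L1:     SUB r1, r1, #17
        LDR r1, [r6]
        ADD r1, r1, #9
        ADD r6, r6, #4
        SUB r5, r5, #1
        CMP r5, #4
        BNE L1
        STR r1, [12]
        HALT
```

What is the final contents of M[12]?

21

r1=3
r5=8
r6=0
r1=3-17=-14
r1=M[0]=1
r1=1+9=10
r6=0+4=4
r5=8-1=7
CMP r5, #4  (cmp 7,4)
BNE L1: taken
r1=10-17=-7
r1=M[4]=27
r1=27+9=36
r6=4+4=8
r5=7-1=6
CMP r5, #4  (cmp 6,4)
BNE L1: taken
r1=36-17=19
r1=M[8]=29
r1=29+9=38
r6=8+4=12
r5=6-1=5
CMP r5, #4  (cmp 5,4)
BNE L1: taken
r1=38-17=21
r1=M[12]=12
r1=12+9=21
r6=12+4=16
r5=5-1=4
CMP r5, #4  (cmp 4,4)
BNE L1: not taken
STR r1, [12] → M[12]=21
halt.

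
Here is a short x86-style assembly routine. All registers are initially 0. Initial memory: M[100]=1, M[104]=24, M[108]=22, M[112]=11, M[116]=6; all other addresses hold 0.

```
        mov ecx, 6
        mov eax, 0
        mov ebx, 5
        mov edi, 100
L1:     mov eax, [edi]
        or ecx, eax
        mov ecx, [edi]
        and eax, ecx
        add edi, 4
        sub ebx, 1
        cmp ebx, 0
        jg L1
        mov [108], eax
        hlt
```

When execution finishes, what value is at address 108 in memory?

mov ecx, 6 → ecx=6
mov eax, 0 → eax=0
mov ebx, 5 → ebx=5
mov edi, 100 → edi=100
mov eax, [edi] → eax=M[100]=1
or ecx, eax → ecx=6|1=7
mov ecx, [edi] → ecx=M[100]=1
and eax, ecx → eax=1&1=1
add edi, 4 → edi=100+4=104
sub ebx, 1 → ebx=5-1=4
cmp ebx, 0  (cmp 4,0)
jg L1: taken
mov eax, [edi] → eax=M[104]=24
or ecx, eax → ecx=1|24=25
mov ecx, [edi] → ecx=M[104]=24
and eax, ecx → eax=24&24=24
add edi, 4 → edi=104+4=108
sub ebx, 1 → ebx=4-1=3
cmp ebx, 0  (cmp 3,0)
jg L1: taken
mov eax, [edi] → eax=M[108]=22
or ecx, eax → ecx=24|22=30
mov ecx, [edi] → ecx=M[108]=22
and eax, ecx → eax=22&22=22
add edi, 4 → edi=108+4=112
sub ebx, 1 → ebx=3-1=2
cmp ebx, 0  (cmp 2,0)
jg L1: taken
mov eax, [edi] → eax=M[112]=11
or ecx, eax → ecx=22|11=31
mov ecx, [edi] → ecx=M[112]=11
and eax, ecx → eax=11&11=11
add edi, 4 → edi=112+4=116
sub ebx, 1 → ebx=2-1=1
cmp ebx, 0  (cmp 1,0)
jg L1: taken
mov eax, [edi] → eax=M[116]=6
or ecx, eax → ecx=11|6=15
mov ecx, [edi] → ecx=M[116]=6
and eax, ecx → eax=6&6=6
add edi, 4 → edi=116+4=120
sub ebx, 1 → ebx=1-1=0
cmp ebx, 0  (cmp 0,0)
jg L1: not taken
mov [108], eax → M[108]=6
halt.

6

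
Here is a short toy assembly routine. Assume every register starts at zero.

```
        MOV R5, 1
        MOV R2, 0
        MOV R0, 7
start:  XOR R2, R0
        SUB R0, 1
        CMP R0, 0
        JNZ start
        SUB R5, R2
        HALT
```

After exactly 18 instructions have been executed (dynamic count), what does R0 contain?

3

after MOV R5, 1: R5=1
after MOV R2, 0: R2=0
after MOV R0, 7: R0=7
after XOR R2, R0: R2=0^7=7
after SUB R0, 1: R0=7-1=6
CMP R0, 0  (cmp 6,0)
JNZ start: taken
after XOR R2, R0: R2=7^6=1
after SUB R0, 1: R0=6-1=5
CMP R0, 0  (cmp 5,0)
JNZ start: taken
after XOR R2, R0: R2=1^5=4
after SUB R0, 1: R0=5-1=4
CMP R0, 0  (cmp 4,0)
JNZ start: taken
after XOR R2, R0: R2=4^4=0
after SUB R0, 1: R0=4-1=3
CMP R0, 0  (cmp 3,0)
After step 18: R0 = 3.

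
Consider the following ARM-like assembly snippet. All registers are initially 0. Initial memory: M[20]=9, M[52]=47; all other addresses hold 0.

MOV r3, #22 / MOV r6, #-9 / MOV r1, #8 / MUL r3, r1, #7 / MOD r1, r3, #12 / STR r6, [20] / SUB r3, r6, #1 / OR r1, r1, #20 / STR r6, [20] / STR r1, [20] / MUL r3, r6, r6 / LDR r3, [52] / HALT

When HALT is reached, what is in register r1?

r3=22
r6=-9
r1=8
r3=8*7=56
r1=56%12=8
STR r6, [20] → M[20]=-9
r3=(-9)-1=-10
r1=8|20=28
STR r6, [20] → M[20]=-9
STR r1, [20] → M[20]=28
r3=(-9)*(-9)=81
r3=M[52]=47
halt.

28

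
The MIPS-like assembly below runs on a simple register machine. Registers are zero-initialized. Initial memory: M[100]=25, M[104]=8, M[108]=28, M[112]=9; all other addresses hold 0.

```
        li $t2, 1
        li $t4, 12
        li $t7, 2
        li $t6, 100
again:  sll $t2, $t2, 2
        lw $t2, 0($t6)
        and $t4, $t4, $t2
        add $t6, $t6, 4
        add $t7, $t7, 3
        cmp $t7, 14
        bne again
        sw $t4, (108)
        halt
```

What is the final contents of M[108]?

$t2=1
$t4=12
$t7=2
$t6=100
$t2=1<<2=4
$t2=M[100]=25
$t4=12&25=8
$t6=100+4=104
$t7=2+3=5
cmp $t7, 14  (cmp 5,14)
bne again: taken
$t2=25<<2=100
$t2=M[104]=8
$t4=8&8=8
$t6=104+4=108
$t7=5+3=8
cmp $t7, 14  (cmp 8,14)
bne again: taken
$t2=8<<2=32
$t2=M[108]=28
$t4=8&28=8
$t6=108+4=112
$t7=8+3=11
cmp $t7, 14  (cmp 11,14)
bne again: taken
$t2=28<<2=112
$t2=M[112]=9
$t4=8&9=8
$t6=112+4=116
$t7=11+3=14
cmp $t7, 14  (cmp 14,14)
bne again: not taken
sw $t4, (108) → M[108]=8
halt.

8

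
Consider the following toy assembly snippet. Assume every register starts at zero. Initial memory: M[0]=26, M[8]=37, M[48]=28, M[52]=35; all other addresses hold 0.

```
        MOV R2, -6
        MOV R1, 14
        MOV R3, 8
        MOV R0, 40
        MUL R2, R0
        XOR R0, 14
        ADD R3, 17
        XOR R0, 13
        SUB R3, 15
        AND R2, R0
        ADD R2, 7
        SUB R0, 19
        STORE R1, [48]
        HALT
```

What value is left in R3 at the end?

MOV R2, -6 → R2=-6
MOV R1, 14 → R1=14
MOV R3, 8 → R3=8
MOV R0, 40 → R0=40
MUL R2, R0 → R2=(-6)*40=-240
XOR R0, 14 → R0=40^14=38
ADD R3, 17 → R3=8+17=25
XOR R0, 13 → R0=38^13=43
SUB R3, 15 → R3=25-15=10
AND R2, R0 → R2=(-240)&43=0
ADD R2, 7 → R2=0+7=7
SUB R0, 19 → R0=43-19=24
STORE R1, [48] → M[48]=14
halt.

10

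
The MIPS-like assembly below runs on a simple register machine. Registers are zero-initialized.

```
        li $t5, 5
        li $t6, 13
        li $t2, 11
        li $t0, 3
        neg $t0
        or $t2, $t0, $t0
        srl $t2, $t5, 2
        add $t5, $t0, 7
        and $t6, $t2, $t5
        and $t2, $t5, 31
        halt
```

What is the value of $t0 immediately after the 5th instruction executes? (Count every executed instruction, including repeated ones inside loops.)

after li $t5, 5: $t5=5
after li $t6, 13: $t6=13
after li $t2, 11: $t2=11
after li $t0, 3: $t0=3
after neg $t0: $t0=-(3)=-3
After step 5: $t0 = -3.

-3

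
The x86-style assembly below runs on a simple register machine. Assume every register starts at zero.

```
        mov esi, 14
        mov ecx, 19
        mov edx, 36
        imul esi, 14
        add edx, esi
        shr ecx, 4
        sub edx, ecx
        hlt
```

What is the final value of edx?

231

esi=14
ecx=19
edx=36
esi=14*14=196
edx=36+196=232
ecx=19>>4=1
edx=232-1=231
halt.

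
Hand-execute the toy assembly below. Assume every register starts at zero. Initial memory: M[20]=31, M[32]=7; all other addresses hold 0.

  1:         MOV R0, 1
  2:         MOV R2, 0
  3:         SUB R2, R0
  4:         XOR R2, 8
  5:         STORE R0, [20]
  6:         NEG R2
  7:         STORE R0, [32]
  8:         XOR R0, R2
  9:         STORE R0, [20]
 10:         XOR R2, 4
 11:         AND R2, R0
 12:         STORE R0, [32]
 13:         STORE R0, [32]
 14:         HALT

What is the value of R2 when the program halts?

8

R0=1
R2=0
R2=0-1=-1
R2=(-1)^8=-9
STORE R0, [20] → M[20]=1
R2=-(-9)=9
STORE R0, [32] → M[32]=1
R0=1^9=8
STORE R0, [20] → M[20]=8
R2=9^4=13
R2=13&8=8
STORE R0, [32] → M[32]=8
STORE R0, [32] → M[32]=8
halt.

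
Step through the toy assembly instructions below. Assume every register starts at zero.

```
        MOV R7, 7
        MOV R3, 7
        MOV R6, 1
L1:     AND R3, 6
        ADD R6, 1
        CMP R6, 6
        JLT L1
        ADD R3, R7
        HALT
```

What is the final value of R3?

MOV R7, 7 → R7=7
MOV R3, 7 → R3=7
MOV R6, 1 → R6=1
AND R3, 6 → R3=7&6=6
ADD R6, 1 → R6=1+1=2
CMP R6, 6  (cmp 2,6)
JLT L1: taken
AND R3, 6 → R3=6&6=6
ADD R6, 1 → R6=2+1=3
CMP R6, 6  (cmp 3,6)
JLT L1: taken
AND R3, 6 → R3=6&6=6
ADD R6, 1 → R6=3+1=4
CMP R6, 6  (cmp 4,6)
JLT L1: taken
AND R3, 6 → R3=6&6=6
ADD R6, 1 → R6=4+1=5
CMP R6, 6  (cmp 5,6)
JLT L1: taken
AND R3, 6 → R3=6&6=6
ADD R6, 1 → R6=5+1=6
CMP R6, 6  (cmp 6,6)
JLT L1: not taken
ADD R3, R7 → R3=6+7=13
halt.

13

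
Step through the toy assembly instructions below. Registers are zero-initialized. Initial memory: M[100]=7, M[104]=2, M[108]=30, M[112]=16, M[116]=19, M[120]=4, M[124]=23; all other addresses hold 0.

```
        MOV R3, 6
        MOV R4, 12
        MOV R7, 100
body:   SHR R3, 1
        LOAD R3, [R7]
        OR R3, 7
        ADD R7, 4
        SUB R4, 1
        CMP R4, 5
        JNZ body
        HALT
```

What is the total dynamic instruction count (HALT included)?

53

R3=6
R4=12
R7=100
R3=6>>1=3
R3=M[100]=7
R3=7|7=7
R7=100+4=104
R4=12-1=11
CMP R4, 5  (cmp 11,5)
JNZ body: taken
R3=7>>1=3
R3=M[104]=2
R3=2|7=7
R7=104+4=108
R4=11-1=10
CMP R4, 5  (cmp 10,5)
JNZ body: taken
R3=7>>1=3
R3=M[108]=30
R3=30|7=31
R7=108+4=112
R4=10-1=9
CMP R4, 5  (cmp 9,5)
JNZ body: taken
R3=31>>1=15
R3=M[112]=16
R3=16|7=23
R7=112+4=116
R4=9-1=8
CMP R4, 5  (cmp 8,5)
JNZ body: taken
R3=23>>1=11
R3=M[116]=19
R3=19|7=23
R7=116+4=120
R4=8-1=7
CMP R4, 5  (cmp 7,5)
JNZ body: taken
R3=23>>1=11
R3=M[120]=4
R3=4|7=7
R7=120+4=124
R4=7-1=6
CMP R4, 5  (cmp 6,5)
JNZ body: taken
R3=7>>1=3
R3=M[124]=23
R3=23|7=23
R7=124+4=128
R4=6-1=5
CMP R4, 5  (cmp 5,5)
JNZ body: not taken
halt.
Total executed instructions: 53.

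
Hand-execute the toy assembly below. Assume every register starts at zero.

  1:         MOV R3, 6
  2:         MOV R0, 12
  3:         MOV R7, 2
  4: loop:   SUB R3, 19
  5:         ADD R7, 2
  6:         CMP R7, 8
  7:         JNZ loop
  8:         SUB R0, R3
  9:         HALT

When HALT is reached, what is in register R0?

63

after MOV R3, 6: R3=6
after MOV R0, 12: R0=12
after MOV R7, 2: R7=2
after SUB R3, 19: R3=6-19=-13
after ADD R7, 2: R7=2+2=4
CMP R7, 8  (cmp 4,8)
JNZ loop: taken
after SUB R3, 19: R3=(-13)-19=-32
after ADD R7, 2: R7=4+2=6
CMP R7, 8  (cmp 6,8)
JNZ loop: taken
after SUB R3, 19: R3=(-32)-19=-51
after ADD R7, 2: R7=6+2=8
CMP R7, 8  (cmp 8,8)
JNZ loop: not taken
after SUB R0, R3: R0=12-(-51)=63
halt.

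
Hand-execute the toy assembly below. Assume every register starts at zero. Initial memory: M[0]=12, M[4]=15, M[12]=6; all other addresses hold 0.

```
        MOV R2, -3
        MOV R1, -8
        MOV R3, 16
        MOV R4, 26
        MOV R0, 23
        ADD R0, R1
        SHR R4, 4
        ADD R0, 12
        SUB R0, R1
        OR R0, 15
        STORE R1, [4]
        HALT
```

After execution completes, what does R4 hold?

1

after MOV R2, -3: R2=-3
after MOV R1, -8: R1=-8
after MOV R3, 16: R3=16
after MOV R4, 26: R4=26
after MOV R0, 23: R0=23
after ADD R0, R1: R0=23+(-8)=15
after SHR R4, 4: R4=26>>4=1
after ADD R0, 12: R0=15+12=27
after SUB R0, R1: R0=27-(-8)=35
after OR R0, 15: R0=35|15=47
STORE R1, [4] → M[4]=-8
halt.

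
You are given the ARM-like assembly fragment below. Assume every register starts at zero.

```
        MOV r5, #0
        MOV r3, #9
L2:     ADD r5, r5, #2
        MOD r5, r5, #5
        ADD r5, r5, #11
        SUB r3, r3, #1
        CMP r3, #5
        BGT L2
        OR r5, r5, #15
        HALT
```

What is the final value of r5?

r5=0
r3=9
r5=0+2=2
r5=2%5=2
r5=2+11=13
r3=9-1=8
CMP r3, #5  (cmp 8,5)
BGT L2: taken
r5=13+2=15
r5=15%5=0
r5=0+11=11
r3=8-1=7
CMP r3, #5  (cmp 7,5)
BGT L2: taken
r5=11+2=13
r5=13%5=3
r5=3+11=14
r3=7-1=6
CMP r3, #5  (cmp 6,5)
BGT L2: taken
r5=14+2=16
r5=16%5=1
r5=1+11=12
r3=6-1=5
CMP r3, #5  (cmp 5,5)
BGT L2: not taken
r5=12|15=15
halt.

15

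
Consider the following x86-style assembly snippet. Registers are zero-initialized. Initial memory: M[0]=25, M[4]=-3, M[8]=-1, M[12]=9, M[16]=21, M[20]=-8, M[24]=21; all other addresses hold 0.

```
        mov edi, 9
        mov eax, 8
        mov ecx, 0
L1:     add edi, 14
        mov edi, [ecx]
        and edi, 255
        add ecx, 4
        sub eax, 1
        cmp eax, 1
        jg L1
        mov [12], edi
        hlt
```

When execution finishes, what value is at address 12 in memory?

21

edi=9
eax=8
ecx=0
edi=9+14=23
edi=M[0]=25
edi=25&255=25
ecx=0+4=4
eax=8-1=7
cmp eax, 1  (cmp 7,1)
jg L1: taken
edi=25+14=39
edi=M[4]=-3
edi=(-3)&255=253
ecx=4+4=8
eax=7-1=6
cmp eax, 1  (cmp 6,1)
jg L1: taken
edi=253+14=267
edi=M[8]=-1
edi=(-1)&255=255
ecx=8+4=12
eax=6-1=5
cmp eax, 1  (cmp 5,1)
jg L1: taken
edi=255+14=269
edi=M[12]=9
edi=9&255=9
ecx=12+4=16
eax=5-1=4
cmp eax, 1  (cmp 4,1)
jg L1: taken
edi=9+14=23
edi=M[16]=21
edi=21&255=21
ecx=16+4=20
eax=4-1=3
cmp eax, 1  (cmp 3,1)
jg L1: taken
edi=21+14=35
edi=M[20]=-8
edi=(-8)&255=248
ecx=20+4=24
eax=3-1=2
cmp eax, 1  (cmp 2,1)
jg L1: taken
edi=248+14=262
edi=M[24]=21
edi=21&255=21
ecx=24+4=28
eax=2-1=1
cmp eax, 1  (cmp 1,1)
jg L1: not taken
mov [12], edi → M[12]=21
halt.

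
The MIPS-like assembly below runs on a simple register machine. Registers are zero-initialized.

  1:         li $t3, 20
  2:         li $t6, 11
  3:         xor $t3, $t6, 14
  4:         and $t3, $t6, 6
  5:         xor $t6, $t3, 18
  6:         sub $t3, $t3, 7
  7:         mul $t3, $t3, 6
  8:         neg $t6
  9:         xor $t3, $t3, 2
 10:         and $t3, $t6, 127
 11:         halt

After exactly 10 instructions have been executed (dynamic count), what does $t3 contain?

112

after li $t3, 20: $t3=20
after li $t6, 11: $t6=11
after xor $t3, $t6, 14: $t3=11^14=5
after and $t3, $t6, 6: $t3=11&6=2
after xor $t6, $t3, 18: $t6=2^18=16
after sub $t3, $t3, 7: $t3=2-7=-5
after mul $t3, $t3, 6: $t3=(-5)*6=-30
after neg $t6: $t6=-(16)=-16
after xor $t3, $t3, 2: $t3=(-30)^2=-32
after and $t3, $t6, 127: $t3=(-16)&127=112
After step 10: $t3 = 112.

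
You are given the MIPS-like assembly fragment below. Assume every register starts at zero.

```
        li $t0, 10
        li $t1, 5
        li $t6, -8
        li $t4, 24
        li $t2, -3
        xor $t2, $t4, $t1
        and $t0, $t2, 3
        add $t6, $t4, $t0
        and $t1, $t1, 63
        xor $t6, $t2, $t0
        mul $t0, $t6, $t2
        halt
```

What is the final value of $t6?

28

$t0=10
$t1=5
$t6=-8
$t4=24
$t2=-3
$t2=24^5=29
$t0=29&3=1
$t6=24+1=25
$t1=5&63=5
$t6=29^1=28
$t0=28*29=812
halt.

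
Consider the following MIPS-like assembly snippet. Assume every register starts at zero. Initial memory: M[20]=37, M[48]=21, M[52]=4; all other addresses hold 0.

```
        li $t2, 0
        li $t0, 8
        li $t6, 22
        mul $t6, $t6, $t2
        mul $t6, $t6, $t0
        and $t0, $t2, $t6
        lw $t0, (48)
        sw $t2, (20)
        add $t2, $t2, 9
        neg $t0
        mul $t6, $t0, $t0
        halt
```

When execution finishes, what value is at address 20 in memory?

after li $t2, 0: $t2=0
after li $t0, 8: $t0=8
after li $t6, 22: $t6=22
after mul $t6, $t6, $t2: $t6=22*0=0
after mul $t6, $t6, $t0: $t6=0*8=0
after and $t0, $t2, $t6: $t0=0&0=0
after lw $t0, (48): $t0=M[48]=21
sw $t2, (20) → M[20]=0
after add $t2, $t2, 9: $t2=0+9=9
after neg $t0: $t0=-(21)=-21
after mul $t6, $t0, $t0: $t6=(-21)*(-21)=441
halt.

0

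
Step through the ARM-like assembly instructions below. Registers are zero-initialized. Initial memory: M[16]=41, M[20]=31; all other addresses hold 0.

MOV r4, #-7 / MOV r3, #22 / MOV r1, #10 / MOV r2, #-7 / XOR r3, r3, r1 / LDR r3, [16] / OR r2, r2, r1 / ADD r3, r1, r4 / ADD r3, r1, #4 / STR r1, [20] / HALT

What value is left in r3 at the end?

r4=-7
r3=22
r1=10
r2=-7
r3=22^10=28
r3=M[16]=41
r2=(-7)|10=-5
r3=10+(-7)=3
r3=10+4=14
STR r1, [20] → M[20]=10
halt.

14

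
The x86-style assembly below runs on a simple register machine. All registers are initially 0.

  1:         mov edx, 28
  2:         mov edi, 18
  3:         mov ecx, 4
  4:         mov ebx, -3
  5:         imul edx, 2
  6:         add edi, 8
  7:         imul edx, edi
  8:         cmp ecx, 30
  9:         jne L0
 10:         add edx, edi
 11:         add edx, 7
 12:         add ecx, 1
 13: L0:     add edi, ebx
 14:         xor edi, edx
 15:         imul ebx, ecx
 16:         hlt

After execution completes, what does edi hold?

after mov edx, 28: edx=28
after mov edi, 18: edi=18
after mov ecx, 4: ecx=4
after mov ebx, -3: ebx=-3
after imul edx, 2: edx=28*2=56
after add edi, 8: edi=18+8=26
after imul edx, edi: edx=56*26=1456
cmp ecx, 30  (cmp 4,30)
jne L0: taken
after add edi, ebx: edi=26+(-3)=23
after xor edi, edx: edi=23^1456=1447
after imul ebx, ecx: ebx=(-3)*4=-12
halt.

1447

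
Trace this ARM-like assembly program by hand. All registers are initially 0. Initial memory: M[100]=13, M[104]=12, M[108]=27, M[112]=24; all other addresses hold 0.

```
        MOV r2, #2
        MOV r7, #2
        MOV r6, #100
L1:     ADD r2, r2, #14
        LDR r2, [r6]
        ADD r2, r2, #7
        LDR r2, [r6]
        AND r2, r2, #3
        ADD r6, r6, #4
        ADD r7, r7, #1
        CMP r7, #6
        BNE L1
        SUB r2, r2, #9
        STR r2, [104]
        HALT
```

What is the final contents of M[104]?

r2=2
r7=2
r6=100
r2=2+14=16
r2=M[100]=13
r2=13+7=20
r2=M[100]=13
r2=13&3=1
r6=100+4=104
r7=2+1=3
CMP r7, #6  (cmp 3,6)
BNE L1: taken
r2=1+14=15
r2=M[104]=12
r2=12+7=19
r2=M[104]=12
r2=12&3=0
r6=104+4=108
r7=3+1=4
CMP r7, #6  (cmp 4,6)
BNE L1: taken
r2=0+14=14
r2=M[108]=27
r2=27+7=34
r2=M[108]=27
r2=27&3=3
r6=108+4=112
r7=4+1=5
CMP r7, #6  (cmp 5,6)
BNE L1: taken
r2=3+14=17
r2=M[112]=24
r2=24+7=31
r2=M[112]=24
r2=24&3=0
r6=112+4=116
r7=5+1=6
CMP r7, #6  (cmp 6,6)
BNE L1: not taken
r2=0-9=-9
STR r2, [104] → M[104]=-9
halt.

-9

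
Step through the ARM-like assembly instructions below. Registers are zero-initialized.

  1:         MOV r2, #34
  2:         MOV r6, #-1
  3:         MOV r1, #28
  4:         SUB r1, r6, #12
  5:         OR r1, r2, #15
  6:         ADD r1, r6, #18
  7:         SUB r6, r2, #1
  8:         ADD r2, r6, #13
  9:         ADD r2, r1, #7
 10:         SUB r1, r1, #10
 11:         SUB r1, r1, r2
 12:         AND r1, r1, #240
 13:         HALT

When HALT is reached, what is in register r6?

33

MOV r2, #34 → r2=34
MOV r6, #-1 → r6=-1
MOV r1, #28 → r1=28
SUB r1, r6, #12 → r1=(-1)-12=-13
OR r1, r2, #15 → r1=34|15=47
ADD r1, r6, #18 → r1=(-1)+18=17
SUB r6, r2, #1 → r6=34-1=33
ADD r2, r6, #13 → r2=33+13=46
ADD r2, r1, #7 → r2=17+7=24
SUB r1, r1, #10 → r1=17-10=7
SUB r1, r1, r2 → r1=7-24=-17
AND r1, r1, #240 → r1=(-17)&240=224
halt.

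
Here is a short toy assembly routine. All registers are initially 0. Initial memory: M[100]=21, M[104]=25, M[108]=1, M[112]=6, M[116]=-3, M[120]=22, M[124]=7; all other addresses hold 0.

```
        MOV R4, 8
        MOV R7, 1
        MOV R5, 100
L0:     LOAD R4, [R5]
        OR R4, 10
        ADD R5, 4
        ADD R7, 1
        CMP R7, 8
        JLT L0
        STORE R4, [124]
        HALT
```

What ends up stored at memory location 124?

15

after MOV R4, 8: R4=8
after MOV R7, 1: R7=1
after MOV R5, 100: R5=100
after LOAD R4, [R5]: R4=M[100]=21
after OR R4, 10: R4=21|10=31
after ADD R5, 4: R5=100+4=104
after ADD R7, 1: R7=1+1=2
CMP R7, 8  (cmp 2,8)
JLT L0: taken
after LOAD R4, [R5]: R4=M[104]=25
after OR R4, 10: R4=25|10=27
after ADD R5, 4: R5=104+4=108
after ADD R7, 1: R7=2+1=3
CMP R7, 8  (cmp 3,8)
JLT L0: taken
after LOAD R4, [R5]: R4=M[108]=1
after OR R4, 10: R4=1|10=11
after ADD R5, 4: R5=108+4=112
after ADD R7, 1: R7=3+1=4
CMP R7, 8  (cmp 4,8)
JLT L0: taken
after LOAD R4, [R5]: R4=M[112]=6
after OR R4, 10: R4=6|10=14
after ADD R5, 4: R5=112+4=116
after ADD R7, 1: R7=4+1=5
CMP R7, 8  (cmp 5,8)
JLT L0: taken
after LOAD R4, [R5]: R4=M[116]=-3
after OR R4, 10: R4=(-3)|10=-1
after ADD R5, 4: R5=116+4=120
after ADD R7, 1: R7=5+1=6
CMP R7, 8  (cmp 6,8)
JLT L0: taken
after LOAD R4, [R5]: R4=M[120]=22
after OR R4, 10: R4=22|10=30
after ADD R5, 4: R5=120+4=124
after ADD R7, 1: R7=6+1=7
CMP R7, 8  (cmp 7,8)
JLT L0: taken
after LOAD R4, [R5]: R4=M[124]=7
after OR R4, 10: R4=7|10=15
after ADD R5, 4: R5=124+4=128
after ADD R7, 1: R7=7+1=8
CMP R7, 8  (cmp 8,8)
JLT L0: not taken
STORE R4, [124] → M[124]=15
halt.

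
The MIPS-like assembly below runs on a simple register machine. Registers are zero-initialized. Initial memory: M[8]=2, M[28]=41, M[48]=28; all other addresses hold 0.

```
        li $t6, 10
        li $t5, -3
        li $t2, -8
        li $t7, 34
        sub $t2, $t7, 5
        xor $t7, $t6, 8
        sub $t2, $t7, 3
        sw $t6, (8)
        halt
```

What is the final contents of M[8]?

10

after li $t6, 10: $t6=10
after li $t5, -3: $t5=-3
after li $t2, -8: $t2=-8
after li $t7, 34: $t7=34
after sub $t2, $t7, 5: $t2=34-5=29
after xor $t7, $t6, 8: $t7=10^8=2
after sub $t2, $t7, 3: $t2=2-3=-1
sw $t6, (8) → M[8]=10
halt.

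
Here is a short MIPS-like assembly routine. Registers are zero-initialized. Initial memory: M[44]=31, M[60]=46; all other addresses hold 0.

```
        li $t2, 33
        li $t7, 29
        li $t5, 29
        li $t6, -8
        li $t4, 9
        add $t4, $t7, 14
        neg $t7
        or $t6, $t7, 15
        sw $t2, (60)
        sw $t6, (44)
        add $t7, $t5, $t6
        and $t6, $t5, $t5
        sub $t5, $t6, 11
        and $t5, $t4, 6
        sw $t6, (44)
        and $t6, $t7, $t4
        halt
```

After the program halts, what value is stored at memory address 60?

li $t2, 33 → $t2=33
li $t7, 29 → $t7=29
li $t5, 29 → $t5=29
li $t6, -8 → $t6=-8
li $t4, 9 → $t4=9
add $t4, $t7, 14 → $t4=29+14=43
neg $t7 → $t7=-(29)=-29
or $t6, $t7, 15 → $t6=(-29)|15=-17
sw $t2, (60) → M[60]=33
sw $t6, (44) → M[44]=-17
add $t7, $t5, $t6 → $t7=29+(-17)=12
and $t6, $t5, $t5 → $t6=29&29=29
sub $t5, $t6, 11 → $t5=29-11=18
and $t5, $t4, 6 → $t5=43&6=2
sw $t6, (44) → M[44]=29
and $t6, $t7, $t4 → $t6=12&43=8
halt.

33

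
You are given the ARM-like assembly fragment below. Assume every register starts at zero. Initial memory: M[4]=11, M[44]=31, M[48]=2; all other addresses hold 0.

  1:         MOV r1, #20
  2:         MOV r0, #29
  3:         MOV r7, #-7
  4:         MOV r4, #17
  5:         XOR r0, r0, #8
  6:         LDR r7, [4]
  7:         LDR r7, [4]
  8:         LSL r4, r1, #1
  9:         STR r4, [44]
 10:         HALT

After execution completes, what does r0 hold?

21

r1=20
r0=29
r7=-7
r4=17
r0=29^8=21
r7=M[4]=11
r7=M[4]=11
r4=20<<1=40
STR r4, [44] → M[44]=40
halt.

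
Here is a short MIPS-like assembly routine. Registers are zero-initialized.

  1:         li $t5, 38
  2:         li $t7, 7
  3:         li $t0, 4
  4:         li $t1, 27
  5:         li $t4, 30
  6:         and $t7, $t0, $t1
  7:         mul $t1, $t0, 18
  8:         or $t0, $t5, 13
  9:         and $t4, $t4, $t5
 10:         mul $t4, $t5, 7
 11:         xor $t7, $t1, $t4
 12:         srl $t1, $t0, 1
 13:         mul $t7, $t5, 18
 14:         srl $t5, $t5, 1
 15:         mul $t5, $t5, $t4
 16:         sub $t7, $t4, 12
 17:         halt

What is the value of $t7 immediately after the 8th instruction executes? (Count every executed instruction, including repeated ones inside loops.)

0

li $t5, 38 → $t5=38
li $t7, 7 → $t7=7
li $t0, 4 → $t0=4
li $t1, 27 → $t1=27
li $t4, 30 → $t4=30
and $t7, $t0, $t1 → $t7=4&27=0
mul $t1, $t0, 18 → $t1=4*18=72
or $t0, $t5, 13 → $t0=38|13=47
After step 8: $t7 = 0.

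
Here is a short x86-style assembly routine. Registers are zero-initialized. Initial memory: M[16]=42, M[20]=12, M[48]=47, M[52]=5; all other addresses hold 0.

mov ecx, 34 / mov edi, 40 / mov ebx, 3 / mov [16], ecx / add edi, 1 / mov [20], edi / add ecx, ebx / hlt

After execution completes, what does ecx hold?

ecx=34
edi=40
ebx=3
mov [16], ecx → M[16]=34
edi=40+1=41
mov [20], edi → M[20]=41
ecx=34+3=37
halt.

37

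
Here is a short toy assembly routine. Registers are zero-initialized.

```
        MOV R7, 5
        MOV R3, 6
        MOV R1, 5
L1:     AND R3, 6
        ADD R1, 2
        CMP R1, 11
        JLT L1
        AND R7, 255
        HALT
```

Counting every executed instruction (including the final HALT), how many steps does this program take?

MOV R7, 5 → R7=5
MOV R3, 6 → R3=6
MOV R1, 5 → R1=5
AND R3, 6 → R3=6&6=6
ADD R1, 2 → R1=5+2=7
CMP R1, 11  (cmp 7,11)
JLT L1: taken
AND R3, 6 → R3=6&6=6
ADD R1, 2 → R1=7+2=9
CMP R1, 11  (cmp 9,11)
JLT L1: taken
AND R3, 6 → R3=6&6=6
ADD R1, 2 → R1=9+2=11
CMP R1, 11  (cmp 11,11)
JLT L1: not taken
AND R7, 255 → R7=5&255=5
halt.
Total executed instructions: 17.

17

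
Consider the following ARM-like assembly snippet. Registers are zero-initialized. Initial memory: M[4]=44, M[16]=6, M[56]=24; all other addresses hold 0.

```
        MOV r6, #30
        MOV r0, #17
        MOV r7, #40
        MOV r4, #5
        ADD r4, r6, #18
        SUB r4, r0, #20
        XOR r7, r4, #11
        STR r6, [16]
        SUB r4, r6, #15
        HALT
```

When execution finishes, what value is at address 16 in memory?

after MOV r6, #30: r6=30
after MOV r0, #17: r0=17
after MOV r7, #40: r7=40
after MOV r4, #5: r4=5
after ADD r4, r6, #18: r4=30+18=48
after SUB r4, r0, #20: r4=17-20=-3
after XOR r7, r4, #11: r7=(-3)^11=-10
STR r6, [16] → M[16]=30
after SUB r4, r6, #15: r4=30-15=15
halt.

30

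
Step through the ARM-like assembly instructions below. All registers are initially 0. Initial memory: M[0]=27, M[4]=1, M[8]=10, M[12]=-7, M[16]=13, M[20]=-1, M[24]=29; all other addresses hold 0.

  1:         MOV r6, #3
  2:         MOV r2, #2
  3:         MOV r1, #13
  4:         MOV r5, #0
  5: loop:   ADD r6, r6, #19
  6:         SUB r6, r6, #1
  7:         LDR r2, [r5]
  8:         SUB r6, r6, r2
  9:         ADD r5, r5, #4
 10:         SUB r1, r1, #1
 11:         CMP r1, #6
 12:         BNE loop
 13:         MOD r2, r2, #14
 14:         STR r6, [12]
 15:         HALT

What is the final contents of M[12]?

57

after MOV r6, #3: r6=3
after MOV r2, #2: r2=2
after MOV r1, #13: r1=13
after MOV r5, #0: r5=0
after ADD r6, r6, #19: r6=3+19=22
after SUB r6, r6, #1: r6=22-1=21
after LDR r2, [r5]: r2=M[0]=27
after SUB r6, r6, r2: r6=21-27=-6
after ADD r5, r5, #4: r5=0+4=4
after SUB r1, r1, #1: r1=13-1=12
CMP r1, #6  (cmp 12,6)
BNE loop: taken
after ADD r6, r6, #19: r6=(-6)+19=13
after SUB r6, r6, #1: r6=13-1=12
after LDR r2, [r5]: r2=M[4]=1
after SUB r6, r6, r2: r6=12-1=11
after ADD r5, r5, #4: r5=4+4=8
after SUB r1, r1, #1: r1=12-1=11
CMP r1, #6  (cmp 11,6)
BNE loop: taken
after ADD r6, r6, #19: r6=11+19=30
after SUB r6, r6, #1: r6=30-1=29
after LDR r2, [r5]: r2=M[8]=10
after SUB r6, r6, r2: r6=29-10=19
after ADD r5, r5, #4: r5=8+4=12
after SUB r1, r1, #1: r1=11-1=10
CMP r1, #6  (cmp 10,6)
BNE loop: taken
after ADD r6, r6, #19: r6=19+19=38
after SUB r6, r6, #1: r6=38-1=37
after LDR r2, [r5]: r2=M[12]=-7
after SUB r6, r6, r2: r6=37-(-7)=44
after ADD r5, r5, #4: r5=12+4=16
after SUB r1, r1, #1: r1=10-1=9
CMP r1, #6  (cmp 9,6)
BNE loop: taken
after ADD r6, r6, #19: r6=44+19=63
after SUB r6, r6, #1: r6=63-1=62
after LDR r2, [r5]: r2=M[16]=13
after SUB r6, r6, r2: r6=62-13=49
after ADD r5, r5, #4: r5=16+4=20
after SUB r1, r1, #1: r1=9-1=8
CMP r1, #6  (cmp 8,6)
BNE loop: taken
after ADD r6, r6, #19: r6=49+19=68
after SUB r6, r6, #1: r6=68-1=67
after LDR r2, [r5]: r2=M[20]=-1
after SUB r6, r6, r2: r6=67-(-1)=68
after ADD r5, r5, #4: r5=20+4=24
after SUB r1, r1, #1: r1=8-1=7
CMP r1, #6  (cmp 7,6)
BNE loop: taken
after ADD r6, r6, #19: r6=68+19=87
after SUB r6, r6, #1: r6=87-1=86
after LDR r2, [r5]: r2=M[24]=29
after SUB r6, r6, r2: r6=86-29=57
after ADD r5, r5, #4: r5=24+4=28
after SUB r1, r1, #1: r1=7-1=6
CMP r1, #6  (cmp 6,6)
BNE loop: not taken
after MOD r2, r2, #14: r2=29%14=1
STR r6, [12] → M[12]=57
halt.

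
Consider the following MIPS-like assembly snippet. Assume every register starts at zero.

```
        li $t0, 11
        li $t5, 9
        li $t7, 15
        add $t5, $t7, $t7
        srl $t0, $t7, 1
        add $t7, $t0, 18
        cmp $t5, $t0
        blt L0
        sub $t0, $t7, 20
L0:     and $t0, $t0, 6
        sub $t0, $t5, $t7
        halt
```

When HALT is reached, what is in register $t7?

25

li $t0, 11 → $t0=11
li $t5, 9 → $t5=9
li $t7, 15 → $t7=15
add $t5, $t7, $t7 → $t5=15+15=30
srl $t0, $t7, 1 → $t0=15>>1=7
add $t7, $t0, 18 → $t7=7+18=25
cmp $t5, $t0  (cmp 30,7)
blt L0: not taken
sub $t0, $t7, 20 → $t0=25-20=5
and $t0, $t0, 6 → $t0=5&6=4
sub $t0, $t5, $t7 → $t0=30-25=5
halt.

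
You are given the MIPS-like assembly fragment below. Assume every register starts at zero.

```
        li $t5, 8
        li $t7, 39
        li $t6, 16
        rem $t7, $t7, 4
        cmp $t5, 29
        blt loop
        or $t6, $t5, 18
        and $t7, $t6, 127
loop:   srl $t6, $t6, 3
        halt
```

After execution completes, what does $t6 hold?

2

after li $t5, 8: $t5=8
after li $t7, 39: $t7=39
after li $t6, 16: $t6=16
after rem $t7, $t7, 4: $t7=39%4=3
cmp $t5, 29  (cmp 8,29)
blt loop: taken
after srl $t6, $t6, 3: $t6=16>>3=2
halt.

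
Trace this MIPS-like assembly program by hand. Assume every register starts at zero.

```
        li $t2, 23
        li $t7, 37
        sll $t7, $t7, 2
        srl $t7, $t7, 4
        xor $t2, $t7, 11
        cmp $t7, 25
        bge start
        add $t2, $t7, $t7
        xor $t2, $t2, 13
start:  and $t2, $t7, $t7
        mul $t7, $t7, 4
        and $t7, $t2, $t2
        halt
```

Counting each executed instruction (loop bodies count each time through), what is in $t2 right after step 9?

after li $t2, 23: $t2=23
after li $t7, 37: $t7=37
after sll $t7, $t7, 2: $t7=37<<2=148
after srl $t7, $t7, 4: $t7=148>>4=9
after xor $t2, $t7, 11: $t2=9^11=2
cmp $t7, 25  (cmp 9,25)
bge start: not taken
after add $t2, $t7, $t7: $t2=9+9=18
after xor $t2, $t2, 13: $t2=18^13=31
After step 9: $t2 = 31.

31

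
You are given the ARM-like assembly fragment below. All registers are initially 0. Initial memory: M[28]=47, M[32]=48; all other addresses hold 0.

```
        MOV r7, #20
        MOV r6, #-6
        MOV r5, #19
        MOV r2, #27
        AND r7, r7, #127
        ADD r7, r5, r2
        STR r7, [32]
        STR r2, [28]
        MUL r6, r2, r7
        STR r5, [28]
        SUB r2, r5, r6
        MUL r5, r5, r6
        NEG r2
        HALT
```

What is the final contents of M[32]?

after MOV r7, #20: r7=20
after MOV r6, #-6: r6=-6
after MOV r5, #19: r5=19
after MOV r2, #27: r2=27
after AND r7, r7, #127: r7=20&127=20
after ADD r7, r5, r2: r7=19+27=46
STR r7, [32] → M[32]=46
STR r2, [28] → M[28]=27
after MUL r6, r2, r7: r6=27*46=1242
STR r5, [28] → M[28]=19
after SUB r2, r5, r6: r2=19-1242=-1223
after MUL r5, r5, r6: r5=19*1242=23598
after NEG r2: r2=-(-1223)=1223
halt.

46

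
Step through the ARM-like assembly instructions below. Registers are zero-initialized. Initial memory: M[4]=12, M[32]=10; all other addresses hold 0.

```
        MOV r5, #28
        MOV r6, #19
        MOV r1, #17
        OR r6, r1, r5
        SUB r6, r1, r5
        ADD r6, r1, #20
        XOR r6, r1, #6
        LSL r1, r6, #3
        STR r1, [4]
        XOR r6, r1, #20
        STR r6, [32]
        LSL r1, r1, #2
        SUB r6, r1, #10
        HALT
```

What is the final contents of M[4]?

184

after MOV r5, #28: r5=28
after MOV r6, #19: r6=19
after MOV r1, #17: r1=17
after OR r6, r1, r5: r6=17|28=29
after SUB r6, r1, r5: r6=17-28=-11
after ADD r6, r1, #20: r6=17+20=37
after XOR r6, r1, #6: r6=17^6=23
after LSL r1, r6, #3: r1=23<<3=184
STR r1, [4] → M[4]=184
after XOR r6, r1, #20: r6=184^20=172
STR r6, [32] → M[32]=172
after LSL r1, r1, #2: r1=184<<2=736
after SUB r6, r1, #10: r6=736-10=726
halt.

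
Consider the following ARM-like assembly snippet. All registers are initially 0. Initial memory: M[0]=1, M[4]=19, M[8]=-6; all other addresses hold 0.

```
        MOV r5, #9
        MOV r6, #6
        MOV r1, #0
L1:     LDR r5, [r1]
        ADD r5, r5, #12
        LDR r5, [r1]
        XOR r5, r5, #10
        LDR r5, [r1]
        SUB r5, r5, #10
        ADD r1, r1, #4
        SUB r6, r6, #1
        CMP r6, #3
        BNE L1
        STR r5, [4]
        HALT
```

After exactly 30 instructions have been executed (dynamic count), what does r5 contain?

-16

MOV r5, #9 → r5=9
MOV r6, #6 → r6=6
MOV r1, #0 → r1=0
LDR r5, [r1] → r5=M[0]=1
ADD r5, r5, #12 → r5=1+12=13
LDR r5, [r1] → r5=M[0]=1
XOR r5, r5, #10 → r5=1^10=11
LDR r5, [r1] → r5=M[0]=1
SUB r5, r5, #10 → r5=1-10=-9
ADD r1, r1, #4 → r1=0+4=4
SUB r6, r6, #1 → r6=6-1=5
CMP r6, #3  (cmp 5,3)
BNE L1: taken
LDR r5, [r1] → r5=M[4]=19
ADD r5, r5, #12 → r5=19+12=31
LDR r5, [r1] → r5=M[4]=19
XOR r5, r5, #10 → r5=19^10=25
LDR r5, [r1] → r5=M[4]=19
SUB r5, r5, #10 → r5=19-10=9
ADD r1, r1, #4 → r1=4+4=8
SUB r6, r6, #1 → r6=5-1=4
CMP r6, #3  (cmp 4,3)
BNE L1: taken
LDR r5, [r1] → r5=M[8]=-6
ADD r5, r5, #12 → r5=(-6)+12=6
LDR r5, [r1] → r5=M[8]=-6
XOR r5, r5, #10 → r5=(-6)^10=-16
LDR r5, [r1] → r5=M[8]=-6
SUB r5, r5, #10 → r5=(-6)-10=-16
ADD r1, r1, #4 → r1=8+4=12
After step 30: r5 = -16.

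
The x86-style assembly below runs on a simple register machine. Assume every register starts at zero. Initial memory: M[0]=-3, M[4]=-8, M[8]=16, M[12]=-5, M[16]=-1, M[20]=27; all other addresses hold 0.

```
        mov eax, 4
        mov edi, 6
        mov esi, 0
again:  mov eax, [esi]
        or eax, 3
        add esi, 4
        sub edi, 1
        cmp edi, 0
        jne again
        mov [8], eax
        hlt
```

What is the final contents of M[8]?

mov eax, 4 → eax=4
mov edi, 6 → edi=6
mov esi, 0 → esi=0
mov eax, [esi] → eax=M[0]=-3
or eax, 3 → eax=(-3)|3=-1
add esi, 4 → esi=0+4=4
sub edi, 1 → edi=6-1=5
cmp edi, 0  (cmp 5,0)
jne again: taken
mov eax, [esi] → eax=M[4]=-8
or eax, 3 → eax=(-8)|3=-5
add esi, 4 → esi=4+4=8
sub edi, 1 → edi=5-1=4
cmp edi, 0  (cmp 4,0)
jne again: taken
mov eax, [esi] → eax=M[8]=16
or eax, 3 → eax=16|3=19
add esi, 4 → esi=8+4=12
sub edi, 1 → edi=4-1=3
cmp edi, 0  (cmp 3,0)
jne again: taken
mov eax, [esi] → eax=M[12]=-5
or eax, 3 → eax=(-5)|3=-5
add esi, 4 → esi=12+4=16
sub edi, 1 → edi=3-1=2
cmp edi, 0  (cmp 2,0)
jne again: taken
mov eax, [esi] → eax=M[16]=-1
or eax, 3 → eax=(-1)|3=-1
add esi, 4 → esi=16+4=20
sub edi, 1 → edi=2-1=1
cmp edi, 0  (cmp 1,0)
jne again: taken
mov eax, [esi] → eax=M[20]=27
or eax, 3 → eax=27|3=27
add esi, 4 → esi=20+4=24
sub edi, 1 → edi=1-1=0
cmp edi, 0  (cmp 0,0)
jne again: not taken
mov [8], eax → M[8]=27
halt.

27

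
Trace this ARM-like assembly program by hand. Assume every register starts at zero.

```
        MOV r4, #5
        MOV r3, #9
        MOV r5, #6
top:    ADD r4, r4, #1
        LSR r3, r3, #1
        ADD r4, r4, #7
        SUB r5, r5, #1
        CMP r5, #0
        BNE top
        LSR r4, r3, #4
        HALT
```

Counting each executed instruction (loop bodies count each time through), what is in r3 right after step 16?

2

after MOV r4, #5: r4=5
after MOV r3, #9: r3=9
after MOV r5, #6: r5=6
after ADD r4, r4, #1: r4=5+1=6
after LSR r3, r3, #1: r3=9>>1=4
after ADD r4, r4, #7: r4=6+7=13
after SUB r5, r5, #1: r5=6-1=5
CMP r5, #0  (cmp 5,0)
BNE top: taken
after ADD r4, r4, #1: r4=13+1=14
after LSR r3, r3, #1: r3=4>>1=2
after ADD r4, r4, #7: r4=14+7=21
after SUB r5, r5, #1: r5=5-1=4
CMP r5, #0  (cmp 4,0)
BNE top: taken
after ADD r4, r4, #1: r4=21+1=22
After step 16: r3 = 2.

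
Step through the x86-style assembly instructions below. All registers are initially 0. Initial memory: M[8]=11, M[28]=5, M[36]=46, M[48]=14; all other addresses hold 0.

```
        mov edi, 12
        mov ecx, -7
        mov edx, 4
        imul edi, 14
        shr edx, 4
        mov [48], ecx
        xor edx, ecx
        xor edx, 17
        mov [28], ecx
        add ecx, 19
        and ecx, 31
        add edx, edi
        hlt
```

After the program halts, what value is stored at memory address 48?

-7

mov edi, 12 → edi=12
mov ecx, -7 → ecx=-7
mov edx, 4 → edx=4
imul edi, 14 → edi=12*14=168
shr edx, 4 → edx=4>>4=0
mov [48], ecx → M[48]=-7
xor edx, ecx → edx=0^(-7)=-7
xor edx, 17 → edx=(-7)^17=-24
mov [28], ecx → M[28]=-7
add ecx, 19 → ecx=(-7)+19=12
and ecx, 31 → ecx=12&31=12
add edx, edi → edx=(-24)+168=144
halt.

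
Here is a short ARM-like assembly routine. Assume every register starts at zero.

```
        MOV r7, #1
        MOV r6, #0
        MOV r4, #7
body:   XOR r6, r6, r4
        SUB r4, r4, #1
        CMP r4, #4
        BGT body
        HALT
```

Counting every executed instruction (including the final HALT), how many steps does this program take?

MOV r7, #1 → r7=1
MOV r6, #0 → r6=0
MOV r4, #7 → r4=7
XOR r6, r6, r4 → r6=0^7=7
SUB r4, r4, #1 → r4=7-1=6
CMP r4, #4  (cmp 6,4)
BGT body: taken
XOR r6, r6, r4 → r6=7^6=1
SUB r4, r4, #1 → r4=6-1=5
CMP r4, #4  (cmp 5,4)
BGT body: taken
XOR r6, r6, r4 → r6=1^5=4
SUB r4, r4, #1 → r4=5-1=4
CMP r4, #4  (cmp 4,4)
BGT body: not taken
halt.
Total executed instructions: 16.

16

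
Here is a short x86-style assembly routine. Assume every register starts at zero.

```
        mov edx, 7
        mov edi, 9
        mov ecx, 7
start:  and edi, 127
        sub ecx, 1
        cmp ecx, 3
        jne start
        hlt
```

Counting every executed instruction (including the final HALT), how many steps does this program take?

20

mov edx, 7 → edx=7
mov edi, 9 → edi=9
mov ecx, 7 → ecx=7
and edi, 127 → edi=9&127=9
sub ecx, 1 → ecx=7-1=6
cmp ecx, 3  (cmp 6,3)
jne start: taken
and edi, 127 → edi=9&127=9
sub ecx, 1 → ecx=6-1=5
cmp ecx, 3  (cmp 5,3)
jne start: taken
and edi, 127 → edi=9&127=9
sub ecx, 1 → ecx=5-1=4
cmp ecx, 3  (cmp 4,3)
jne start: taken
and edi, 127 → edi=9&127=9
sub ecx, 1 → ecx=4-1=3
cmp ecx, 3  (cmp 3,3)
jne start: not taken
halt.
Total executed instructions: 20.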